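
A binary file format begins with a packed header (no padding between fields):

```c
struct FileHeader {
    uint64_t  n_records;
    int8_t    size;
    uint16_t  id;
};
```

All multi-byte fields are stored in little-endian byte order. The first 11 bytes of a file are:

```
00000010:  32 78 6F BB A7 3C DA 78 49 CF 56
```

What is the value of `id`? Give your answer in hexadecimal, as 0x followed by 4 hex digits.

`id` follows `n_records` (8 B), `size` (1 B), so it starts at offset 8 + 1 = 9 and occupies 2 bytes.
Bytes at offsets 9..10: CF 56.
Little-endian: lowest address holds the least-significant byte.
Reassemble most-significant byte first: 56 CF → 0x56CF.

0x56CF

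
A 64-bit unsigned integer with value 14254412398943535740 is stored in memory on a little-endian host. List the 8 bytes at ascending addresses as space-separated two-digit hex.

14254412398943535740 in hexadecimal, padded to 64 bits, is 0xC5D1D88DC0F4027C.
Split into bytes (most-significant first): C5 D1 D8 8D C0 F4 02 7C.
Little-endian stores the least-significant byte at the lowest address.
So at ascending addresses the bytes are 7C 02 F4 C0 8D D8 D1 C5.

7C 02 F4 C0 8D D8 D1 C5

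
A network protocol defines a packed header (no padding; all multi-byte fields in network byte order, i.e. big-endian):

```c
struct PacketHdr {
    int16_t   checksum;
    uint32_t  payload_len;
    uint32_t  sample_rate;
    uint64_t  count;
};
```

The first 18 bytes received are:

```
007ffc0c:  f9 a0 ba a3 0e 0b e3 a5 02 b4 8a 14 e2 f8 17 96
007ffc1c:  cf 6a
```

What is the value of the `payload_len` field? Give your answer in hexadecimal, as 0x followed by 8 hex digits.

`payload_len` follows `checksum` (2 bytes), so it starts at byte offset 2 and occupies 4 bytes.
Bytes at offsets 2..5: BA A3 0E 0B.
In big-endian order the high byte comes first in memory.
The bytes are already most-significant first: 0xBAA30E0B.

0xBAA30E0B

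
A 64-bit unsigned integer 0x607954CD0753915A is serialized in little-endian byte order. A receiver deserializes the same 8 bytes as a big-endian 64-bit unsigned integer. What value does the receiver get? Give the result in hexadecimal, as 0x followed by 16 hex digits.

0x5A915307CD547960

Stored little-endian, the bytes at ascending addresses are 5A 91 53 07 CD 54 79 60.
Read back as big-endian, the last byte is least significant, giving 0x5A915307CD547960.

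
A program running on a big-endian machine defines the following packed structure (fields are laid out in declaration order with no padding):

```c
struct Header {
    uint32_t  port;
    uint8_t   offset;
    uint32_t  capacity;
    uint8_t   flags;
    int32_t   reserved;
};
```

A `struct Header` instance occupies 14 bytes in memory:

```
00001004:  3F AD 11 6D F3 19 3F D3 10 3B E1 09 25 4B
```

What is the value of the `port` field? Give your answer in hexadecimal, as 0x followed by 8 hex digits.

0x3FAD116D

`port` is the first field, at byte offset 0, occupying 4 bytes.
Bytes at offsets 0..3: 3F AD 11 6D.
Big-endian stores the most-significant byte at the lowest address.
The bytes are already most-significant first: 0x3FAD116D.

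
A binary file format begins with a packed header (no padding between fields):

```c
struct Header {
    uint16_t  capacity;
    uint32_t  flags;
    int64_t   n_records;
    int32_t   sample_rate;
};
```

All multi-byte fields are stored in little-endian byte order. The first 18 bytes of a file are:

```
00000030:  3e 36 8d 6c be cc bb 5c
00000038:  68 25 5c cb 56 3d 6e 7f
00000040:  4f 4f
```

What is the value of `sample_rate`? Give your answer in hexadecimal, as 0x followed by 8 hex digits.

`sample_rate` follows `capacity` (2 B), `flags` (4 B), `n_records` (8 B), so it starts at offset 2 + 4 + 8 = 14 and occupies 4 bytes.
Bytes at offsets 14..17: 6E 7F 4F 4F.
Little-endian stores the least-significant byte at the lowest address.
Reassemble most-significant byte first: 4F 4F 7F 6E → 0x4F4F7F6E.

0x4F4F7F6E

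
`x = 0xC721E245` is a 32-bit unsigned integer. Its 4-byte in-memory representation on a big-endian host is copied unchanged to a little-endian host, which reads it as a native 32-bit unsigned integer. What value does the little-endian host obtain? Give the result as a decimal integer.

Stored big-endian, the bytes at ascending addresses are C7 21 E2 45.
Read back as little-endian, the first byte is least significant, giving 0x45E221C7.
0x45E221C7 = 1172447687.

1172447687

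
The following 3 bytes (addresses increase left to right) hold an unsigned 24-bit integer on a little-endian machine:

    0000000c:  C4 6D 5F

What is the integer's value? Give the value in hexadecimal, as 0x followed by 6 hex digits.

In little-endian order the low byte comes first in memory.
Reassemble most-significant byte first: 5F 6D C4 → 0x5F6DC4.

0x5F6DC4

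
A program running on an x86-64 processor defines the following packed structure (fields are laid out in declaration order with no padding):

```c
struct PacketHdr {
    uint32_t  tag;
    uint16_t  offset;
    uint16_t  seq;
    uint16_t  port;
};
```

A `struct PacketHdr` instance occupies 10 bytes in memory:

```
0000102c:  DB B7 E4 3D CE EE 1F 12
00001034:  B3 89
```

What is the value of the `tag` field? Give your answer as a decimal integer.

1038399451

`tag` is the first field, at byte offset 0, occupying 4 bytes.
Bytes at offsets 0..3: DB B7 E4 3D.
Little-endian stores the least-significant byte at the lowest address.
Reassemble most-significant byte first: 3D E4 B7 DB → 0x3DE4B7DB.
0x3DE4B7DB = 1038399451.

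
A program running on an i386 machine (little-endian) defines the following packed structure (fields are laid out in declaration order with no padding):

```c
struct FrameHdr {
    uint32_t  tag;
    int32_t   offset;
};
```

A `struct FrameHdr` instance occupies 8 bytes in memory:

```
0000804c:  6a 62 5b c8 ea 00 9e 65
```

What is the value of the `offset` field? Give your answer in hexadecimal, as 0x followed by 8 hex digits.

`offset` follows `tag` (4 bytes), so it starts at byte offset 4 and occupies 4 bytes.
Bytes at offsets 4..7: EA 00 9E 65.
In little-endian order the low byte comes first in memory.
Reassemble most-significant byte first: 65 9E 00 EA → 0x659E00EA.

0x659E00EA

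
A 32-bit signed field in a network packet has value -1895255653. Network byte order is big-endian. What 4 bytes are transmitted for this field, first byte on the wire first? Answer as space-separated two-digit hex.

8F 08 B1 9B

Two's complement of -1895255653 in 32 bits: 1895255653 = 0x70F74E65; invert → 0x8F08B19A; add 1 → 0x8F08B19B.
Split into bytes (most-significant first): 8F 08 B1 9B.
In big-endian order the high byte comes first in memory.
So the memory order matches the most-significant-first order: 8F 08 B1 9B.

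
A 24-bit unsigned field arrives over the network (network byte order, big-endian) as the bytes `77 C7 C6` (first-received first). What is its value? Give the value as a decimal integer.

Big-endian stores the most-significant byte at the lowest address.
The bytes are already most-significant first: 0x77C7C6.
0x77C7C6 = 7849926.

7849926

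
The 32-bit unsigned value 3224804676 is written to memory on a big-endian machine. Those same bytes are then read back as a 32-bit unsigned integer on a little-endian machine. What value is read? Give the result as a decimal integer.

3224804676 in 32-bit hexadecimal is 0xC0369D44.
Stored big-endian, the bytes at ascending addresses are C0 36 9D 44.
Read back as little-endian, the first byte is least significant, giving 0x449D36C0.
0x449D36C0 = 1151153856.

1151153856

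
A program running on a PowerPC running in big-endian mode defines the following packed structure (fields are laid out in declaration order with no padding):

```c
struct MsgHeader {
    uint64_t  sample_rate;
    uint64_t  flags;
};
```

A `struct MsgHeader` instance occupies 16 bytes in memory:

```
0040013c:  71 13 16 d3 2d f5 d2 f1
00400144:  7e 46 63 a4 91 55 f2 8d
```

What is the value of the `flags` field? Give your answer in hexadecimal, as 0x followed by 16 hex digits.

0x7E4663A49155F28D

`flags` follows `sample_rate` (8 bytes), so it starts at byte offset 8 and occupies 8 bytes.
Bytes at offsets 8..15: 7E 46 63 A4 91 55 F2 8D.
In big-endian order the high byte comes first in memory.
The bytes are already most-significant first: 0x7E4663A49155F28D.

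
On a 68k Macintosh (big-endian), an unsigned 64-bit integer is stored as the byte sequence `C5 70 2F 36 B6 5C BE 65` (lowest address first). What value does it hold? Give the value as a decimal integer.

14226923134897667685

In big-endian order the high byte comes first in memory.
The bytes are already most-significant first: 0xC5702F36B65CBE65.
0xC5702F36B65CBE65 = 14226923134897667685.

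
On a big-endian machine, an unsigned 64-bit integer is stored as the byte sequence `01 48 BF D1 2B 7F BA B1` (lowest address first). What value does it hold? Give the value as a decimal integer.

92534697459956401

In big-endian order the high byte comes first in memory.
The bytes are already most-significant first: 0x0148BFD12B7FBAB1.
0x0148BFD12B7FBAB1 = 92534697459956401.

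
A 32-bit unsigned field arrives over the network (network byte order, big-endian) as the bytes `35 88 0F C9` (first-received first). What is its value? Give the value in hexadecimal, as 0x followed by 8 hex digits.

0x35880FC9

Big-endian: lowest address holds the most-significant byte.
The bytes are already most-significant first: 0x35880FC9.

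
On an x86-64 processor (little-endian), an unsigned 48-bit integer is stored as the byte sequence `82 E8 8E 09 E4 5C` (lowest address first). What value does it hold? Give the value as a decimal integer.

Little-endian stores the least-significant byte at the lowest address.
Reassemble most-significant byte first: 5C E4 09 8E E8 82 → 0x5CE4098EE882.
0x5CE4098EE882 = 102134482659458.

102134482659458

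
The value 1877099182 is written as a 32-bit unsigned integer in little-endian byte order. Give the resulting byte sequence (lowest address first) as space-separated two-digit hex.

AE 42 E2 6F

1877099182 in hexadecimal, padded to 32 bits, is 0x6FE242AE.
Split into bytes (most-significant first): 6F E2 42 AE.
In little-endian order the low byte comes first in memory.
So at ascending addresses the bytes are AE 42 E2 6F.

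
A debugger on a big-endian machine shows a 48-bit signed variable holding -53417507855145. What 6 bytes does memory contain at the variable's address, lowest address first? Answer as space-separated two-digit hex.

CF 6A C4 6B 64 D7

Two's complement of -53417507855145 in 48 bits: 53417507855145 = 0x30953B949B29; invert → 0xCF6AC46B64D6; add 1 → 0xCF6AC46B64D7.
Split into bytes (most-significant first): CF 6A C4 6B 64 D7.
In big-endian order the high byte comes first in memory.
So the memory order matches the most-significant-first order: CF 6A C4 6B 64 D7.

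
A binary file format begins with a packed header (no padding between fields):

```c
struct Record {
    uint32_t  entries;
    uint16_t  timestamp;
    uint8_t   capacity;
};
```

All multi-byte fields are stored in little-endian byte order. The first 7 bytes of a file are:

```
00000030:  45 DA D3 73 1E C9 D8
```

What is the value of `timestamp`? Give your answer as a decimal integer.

51486

`timestamp` follows `entries` (4 bytes), so it starts at byte offset 4 and occupies 2 bytes.
Bytes at offsets 4..5: 1E C9.
Little-endian: lowest address holds the least-significant byte.
Reassemble most-significant byte first: C9 1E → 0xC91E.
0xC91E = 51486.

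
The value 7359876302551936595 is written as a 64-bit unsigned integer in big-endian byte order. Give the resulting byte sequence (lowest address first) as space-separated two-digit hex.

66 23 88 80 BC 6C 6E 53

7359876302551936595 in hexadecimal, padded to 64 bits, is 0x66238880BC6C6E53.
Split into bytes (most-significant first): 66 23 88 80 BC 6C 6E 53.
Big-endian stores the most-significant byte at the lowest address.
So the memory order matches the most-significant-first order: 66 23 88 80 BC 6C 6E 53.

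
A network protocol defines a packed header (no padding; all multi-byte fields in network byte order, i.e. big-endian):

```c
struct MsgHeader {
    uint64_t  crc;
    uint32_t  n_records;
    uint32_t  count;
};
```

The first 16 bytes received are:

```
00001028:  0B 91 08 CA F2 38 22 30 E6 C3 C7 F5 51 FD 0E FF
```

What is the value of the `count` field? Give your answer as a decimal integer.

1375538943

`count` follows `crc` (8 B), `n_records` (4 B), so it starts at offset 8 + 4 = 12 and occupies 4 bytes.
Bytes at offsets 12..15: 51 FD 0E FF.
Big-endian stores the most-significant byte at the lowest address.
The bytes are already most-significant first: 0x51FD0EFF.
0x51FD0EFF = 1375538943.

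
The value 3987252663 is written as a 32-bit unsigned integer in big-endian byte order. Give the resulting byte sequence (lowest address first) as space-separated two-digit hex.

3987252663 in hexadecimal, padded to 32 bits, is 0xEDA8A5B7.
Split into bytes (most-significant first): ED A8 A5 B7.
In big-endian order the high byte comes first in memory.
So the memory order matches the most-significant-first order: ED A8 A5 B7.

ED A8 A5 B7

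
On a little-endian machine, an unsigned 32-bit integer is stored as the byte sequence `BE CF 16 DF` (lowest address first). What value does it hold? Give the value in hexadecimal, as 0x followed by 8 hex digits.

0xDF16CFBE

Little-endian stores the least-significant byte at the lowest address.
Reassemble most-significant byte first: DF 16 CF BE → 0xDF16CFBE.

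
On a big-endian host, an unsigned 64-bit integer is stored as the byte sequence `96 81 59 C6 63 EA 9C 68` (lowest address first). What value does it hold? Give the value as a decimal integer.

Big-endian stores the most-significant byte at the lowest address.
The bytes are already most-significant first: 0x968159C663EA9C68.
0x968159C663EA9C68 = 10845048086299581544.

10845048086299581544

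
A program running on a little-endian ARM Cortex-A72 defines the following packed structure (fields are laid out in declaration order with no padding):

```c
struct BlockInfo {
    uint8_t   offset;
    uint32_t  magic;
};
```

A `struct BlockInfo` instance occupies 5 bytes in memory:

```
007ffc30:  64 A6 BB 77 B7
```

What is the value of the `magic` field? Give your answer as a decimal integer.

`magic` follows `offset` (1 byte), so it starts at byte offset 1 and occupies 4 bytes.
Bytes at offsets 1..4: A6 BB 77 B7.
Little-endian: lowest address holds the least-significant byte.
Reassemble most-significant byte first: B7 77 BB A6 → 0xB777BBA6.
0xB777BBA6 = 3078077350.

3078077350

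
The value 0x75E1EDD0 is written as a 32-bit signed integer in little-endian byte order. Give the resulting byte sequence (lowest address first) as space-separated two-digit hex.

Split into bytes (most-significant first): 75 E1 ED D0.
Little-endian: lowest address holds the least-significant byte.
So at ascending addresses the bytes are D0 ED E1 75.

D0 ED E1 75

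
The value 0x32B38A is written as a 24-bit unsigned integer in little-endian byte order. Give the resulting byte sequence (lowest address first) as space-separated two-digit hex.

Split into bytes (most-significant first): 32 B3 8A.
In little-endian order the low byte comes first in memory.
So at ascending addresses the bytes are 8A B3 32.

8A B3 32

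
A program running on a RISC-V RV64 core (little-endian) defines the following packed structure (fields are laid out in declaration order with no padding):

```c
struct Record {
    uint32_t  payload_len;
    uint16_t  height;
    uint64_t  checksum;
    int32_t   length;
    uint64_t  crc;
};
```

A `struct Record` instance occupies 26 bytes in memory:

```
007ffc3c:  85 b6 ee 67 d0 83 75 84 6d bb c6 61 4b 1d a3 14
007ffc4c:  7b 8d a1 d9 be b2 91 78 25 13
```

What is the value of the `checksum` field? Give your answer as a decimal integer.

`checksum` follows `payload_len` (4 B), `height` (2 B), so it starts at offset 4 + 2 = 6 and occupies 8 bytes.
Bytes at offsets 6..13: 75 84 6D BB C6 61 4B 1D.
Little-endian: lowest address holds the least-significant byte.
Reassemble most-significant byte first: 1D 4B 61 C6 BB 6D 84 75 → 0x1D4B61C6BB6D8475.
0x1D4B61C6BB6D8475 = 2110888356529144949.

2110888356529144949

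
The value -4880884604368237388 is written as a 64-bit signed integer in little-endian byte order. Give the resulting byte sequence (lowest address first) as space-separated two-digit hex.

Two's complement of -4880884604368237388 in 64 bits: 4880884604368237388 = 0x43BC62B0090AB34C; invert → 0xBC439D4FF6F54CB3; add 1 → 0xBC439D4FF6F54CB4.
Split into bytes (most-significant first): BC 43 9D 4F F6 F5 4C B4.
Little-endian stores the least-significant byte at the lowest address.
So at ascending addresses the bytes are B4 4C F5 F6 4F 9D 43 BC.

B4 4C F5 F6 4F 9D 43 BC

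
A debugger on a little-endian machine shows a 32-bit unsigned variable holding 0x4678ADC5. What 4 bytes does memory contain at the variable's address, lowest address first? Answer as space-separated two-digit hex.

C5 AD 78 46

Split into bytes (most-significant first): 46 78 AD C5.
In little-endian order the low byte comes first in memory.
So at ascending addresses the bytes are C5 AD 78 46.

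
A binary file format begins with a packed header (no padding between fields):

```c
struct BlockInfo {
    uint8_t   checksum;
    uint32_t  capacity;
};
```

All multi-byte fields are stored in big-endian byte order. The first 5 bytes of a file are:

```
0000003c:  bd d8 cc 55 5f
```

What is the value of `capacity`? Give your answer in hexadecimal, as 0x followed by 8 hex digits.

`capacity` follows `checksum` (1 byte), so it starts at byte offset 1 and occupies 4 bytes.
Bytes at offsets 1..4: D8 CC 55 5F.
Big-endian stores the most-significant byte at the lowest address.
The bytes are already most-significant first: 0xD8CC555F.

0xD8CC555F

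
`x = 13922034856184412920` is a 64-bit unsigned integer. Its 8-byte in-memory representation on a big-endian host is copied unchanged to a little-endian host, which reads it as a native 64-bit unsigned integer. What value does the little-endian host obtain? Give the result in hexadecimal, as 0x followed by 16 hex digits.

0xF87A7A89F00035C1

13922034856184412920 in 64-bit hexadecimal is 0xC13500F0897A7AF8.
Stored big-endian, the bytes at ascending addresses are C1 35 00 F0 89 7A 7A F8.
Read back as little-endian, the first byte is least significant, giving 0xF87A7A89F00035C1.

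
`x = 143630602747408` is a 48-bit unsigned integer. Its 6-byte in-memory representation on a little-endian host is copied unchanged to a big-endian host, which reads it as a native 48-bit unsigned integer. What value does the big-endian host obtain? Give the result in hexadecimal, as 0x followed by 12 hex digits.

0x103E0E9BA182

143630602747408 in 48-bit hexadecimal is 0x82A19B0E3E10.
Stored little-endian, the bytes at ascending addresses are 10 3E 0E 9B A1 82.
Read back as big-endian, the last byte is least significant, giving 0x103E0E9BA182.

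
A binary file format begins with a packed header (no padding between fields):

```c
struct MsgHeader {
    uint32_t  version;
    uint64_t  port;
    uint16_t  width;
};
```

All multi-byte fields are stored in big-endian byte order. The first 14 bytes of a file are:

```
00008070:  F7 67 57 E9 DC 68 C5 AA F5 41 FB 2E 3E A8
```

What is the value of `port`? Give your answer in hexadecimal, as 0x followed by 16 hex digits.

`port` follows `version` (4 bytes), so it starts at byte offset 4 and occupies 8 bytes.
Bytes at offsets 4..11: DC 68 C5 AA F5 41 FB 2E.
Big-endian stores the most-significant byte at the lowest address.
The bytes are already most-significant first: 0xDC68C5AAF541FB2E.

0xDC68C5AAF541FB2E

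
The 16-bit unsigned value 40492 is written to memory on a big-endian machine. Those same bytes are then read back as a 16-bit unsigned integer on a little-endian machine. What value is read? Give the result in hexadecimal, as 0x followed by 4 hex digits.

40492 in 16-bit hexadecimal is 0x9E2C.
Stored big-endian, the bytes at ascending addresses are 9E 2C.
Read back as little-endian, the first byte is least significant, giving 0x2C9E.

0x2C9E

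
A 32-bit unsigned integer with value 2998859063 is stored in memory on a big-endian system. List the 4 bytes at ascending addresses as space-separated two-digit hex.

2998859063 in hexadecimal, padded to 32 bits, is 0xB2BEF537.
Split into bytes (most-significant first): B2 BE F5 37.
In big-endian order the high byte comes first in memory.
So the memory order matches the most-significant-first order: B2 BE F5 37.

B2 BE F5 37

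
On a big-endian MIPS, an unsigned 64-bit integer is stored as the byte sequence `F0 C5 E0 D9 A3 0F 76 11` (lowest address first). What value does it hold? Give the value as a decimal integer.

In big-endian order the high byte comes first in memory.
The bytes are already most-significant first: 0xF0C5E0D9A30F7611.
0xF0C5E0D9A30F7611 = 17349520364862928401.

17349520364862928401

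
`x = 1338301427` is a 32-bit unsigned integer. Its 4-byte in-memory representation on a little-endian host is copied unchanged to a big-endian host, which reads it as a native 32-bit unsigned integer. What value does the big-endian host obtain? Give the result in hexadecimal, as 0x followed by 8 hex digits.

0xF3DBC44F

1338301427 in 32-bit hexadecimal is 0x4FC4DBF3.
Stored little-endian, the bytes at ascending addresses are F3 DB C4 4F.
Read back as big-endian, the last byte is least significant, giving 0xF3DBC44F.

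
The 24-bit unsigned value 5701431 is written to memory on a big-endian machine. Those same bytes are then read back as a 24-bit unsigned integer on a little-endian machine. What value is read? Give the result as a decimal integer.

3669846

5701431 in 24-bit hexadecimal is 0x56FF37.
Stored big-endian, the bytes at ascending addresses are 56 FF 37.
Read back as little-endian, the first byte is least significant, giving 0x37FF56.
0x37FF56 = 3669846.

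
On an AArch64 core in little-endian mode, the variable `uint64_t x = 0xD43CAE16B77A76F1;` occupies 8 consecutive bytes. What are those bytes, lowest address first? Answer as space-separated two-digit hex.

Split into bytes (most-significant first): D4 3C AE 16 B7 7A 76 F1.
Little-endian: lowest address holds the least-significant byte.
So at ascending addresses the bytes are F1 76 7A B7 16 AE 3C D4.

F1 76 7A B7 16 AE 3C D4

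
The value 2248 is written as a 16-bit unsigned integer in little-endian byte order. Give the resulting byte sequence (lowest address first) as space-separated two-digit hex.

2248 in hexadecimal, padded to 16 bits, is 0x08C8.
Split into bytes (most-significant first): 08 C8.
Little-endian: lowest address holds the least-significant byte.
So at ascending addresses the bytes are C8 08.

C8 08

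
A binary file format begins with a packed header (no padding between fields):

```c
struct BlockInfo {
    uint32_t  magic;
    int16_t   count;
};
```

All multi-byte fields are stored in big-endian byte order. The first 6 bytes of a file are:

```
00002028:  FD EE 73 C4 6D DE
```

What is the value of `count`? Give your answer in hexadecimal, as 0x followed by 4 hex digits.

0x6DDE

`count` follows `magic` (4 bytes), so it starts at byte offset 4 and occupies 2 bytes.
Bytes at offsets 4..5: 6D DE.
Big-endian stores the most-significant byte at the lowest address.
The bytes are already most-significant first: 0x6DDE.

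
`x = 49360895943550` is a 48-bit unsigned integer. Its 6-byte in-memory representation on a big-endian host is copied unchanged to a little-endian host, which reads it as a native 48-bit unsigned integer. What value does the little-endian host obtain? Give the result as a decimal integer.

49360895943550 in 48-bit hexadecimal is 0x2CE4BAAB237E.
Stored big-endian, the bytes at ascending addresses are 2C E4 BA AB 23 7E.
Read back as little-endian, the first byte is least significant, giving 0x7E23ABBAE42C.
0x7E23ABBAE42C = 138691670107180.

138691670107180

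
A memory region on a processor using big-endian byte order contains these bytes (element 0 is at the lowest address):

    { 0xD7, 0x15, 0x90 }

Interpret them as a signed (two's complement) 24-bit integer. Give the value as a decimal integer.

-2681456

Big-endian stores the most-significant byte at the lowest address.
The bytes are already most-significant first: 0xD71590.
Top bit is set, so as a signed 24-bit value this is 0xD71590 − 2^24 = -2681456.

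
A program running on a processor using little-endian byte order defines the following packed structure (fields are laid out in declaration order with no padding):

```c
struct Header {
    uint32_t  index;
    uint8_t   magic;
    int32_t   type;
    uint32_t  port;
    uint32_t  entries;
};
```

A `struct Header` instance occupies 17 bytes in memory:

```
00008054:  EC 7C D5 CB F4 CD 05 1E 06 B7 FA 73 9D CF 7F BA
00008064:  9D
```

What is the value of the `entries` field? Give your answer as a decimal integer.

`entries` follows `index` (4 B), `magic` (1 B), `type` (4 B), `port` (4 B), so it starts at offset 4 + 1 + 4 + 4 = 13 and occupies 4 bytes.
Bytes at offsets 13..16: CF 7F BA 9D.
Little-endian: lowest address holds the least-significant byte.
Reassemble most-significant byte first: 9D BA 7F CF → 0x9DBA7FCF.
0x9DBA7FCF = 2646245327.

2646245327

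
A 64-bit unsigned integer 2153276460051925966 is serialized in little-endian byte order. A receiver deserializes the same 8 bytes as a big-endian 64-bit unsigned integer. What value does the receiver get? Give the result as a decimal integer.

14847131194956046621

2153276460051925966 in 64-bit hexadecimal is 0x1DE1F988289B0BCE.
Stored little-endian, the bytes at ascending addresses are CE 0B 9B 28 88 F9 E1 1D.
Read back as big-endian, the last byte is least significant, giving 0xCE0B9B2888F9E11D.
0xCE0B9B2888F9E11D = 14847131194956046621.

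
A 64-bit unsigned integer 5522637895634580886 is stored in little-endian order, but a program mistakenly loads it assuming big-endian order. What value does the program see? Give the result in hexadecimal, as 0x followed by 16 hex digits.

5522637895634580886 in 64-bit hexadecimal is 0x4CA459E7E868F596.
Stored little-endian, the bytes at ascending addresses are 96 F5 68 E8 E7 59 A4 4C.
Read back as big-endian, the last byte is least significant, giving 0x96F568E8E759A44C.

0x96F568E8E759A44C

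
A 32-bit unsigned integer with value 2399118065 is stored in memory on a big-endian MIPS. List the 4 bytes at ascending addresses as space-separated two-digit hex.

2399118065 in hexadecimal, padded to 32 bits, is 0x8EFFA2F1.
Split into bytes (most-significant first): 8E FF A2 F1.
Big-endian stores the most-significant byte at the lowest address.
So the memory order matches the most-significant-first order: 8E FF A2 F1.

8E FF A2 F1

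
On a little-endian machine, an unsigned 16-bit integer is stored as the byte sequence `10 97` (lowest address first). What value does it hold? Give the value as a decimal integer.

Little-endian stores the least-significant byte at the lowest address.
Reassemble most-significant byte first: 97 10 → 0x9710.
0x9710 = 38672.

38672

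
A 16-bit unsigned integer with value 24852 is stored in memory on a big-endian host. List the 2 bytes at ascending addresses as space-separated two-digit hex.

61 14

24852 in hexadecimal, padded to 16 bits, is 0x6114.
Split into bytes (most-significant first): 61 14.
In big-endian order the high byte comes first in memory.
So the memory order matches the most-significant-first order: 61 14.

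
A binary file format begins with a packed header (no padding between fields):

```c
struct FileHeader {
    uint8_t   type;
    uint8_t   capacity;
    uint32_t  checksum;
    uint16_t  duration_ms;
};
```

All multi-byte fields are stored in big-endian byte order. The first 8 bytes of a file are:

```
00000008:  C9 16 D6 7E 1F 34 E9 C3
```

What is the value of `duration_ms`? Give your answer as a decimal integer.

`duration_ms` follows `type` (1 B), `capacity` (1 B), `checksum` (4 B), so it starts at offset 1 + 1 + 4 = 6 and occupies 2 bytes.
Bytes at offsets 6..7: E9 C3.
Big-endian stores the most-significant byte at the lowest address.
The bytes are already most-significant first: 0xE9C3.
0xE9C3 = 59843.

59843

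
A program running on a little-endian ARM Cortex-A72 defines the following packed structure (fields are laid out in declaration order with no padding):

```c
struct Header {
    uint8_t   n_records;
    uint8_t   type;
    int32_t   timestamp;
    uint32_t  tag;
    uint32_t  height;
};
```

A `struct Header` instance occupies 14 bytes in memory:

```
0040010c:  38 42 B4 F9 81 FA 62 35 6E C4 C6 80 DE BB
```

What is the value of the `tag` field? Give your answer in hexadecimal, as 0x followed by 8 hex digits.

`tag` follows `n_records` (1 B), `type` (1 B), `timestamp` (4 B), so it starts at offset 1 + 1 + 4 = 6 and occupies 4 bytes.
Bytes at offsets 6..9: 62 35 6E C4.
In little-endian order the low byte comes first in memory.
Reassemble most-significant byte first: C4 6E 35 62 → 0xC46E3562.

0xC46E3562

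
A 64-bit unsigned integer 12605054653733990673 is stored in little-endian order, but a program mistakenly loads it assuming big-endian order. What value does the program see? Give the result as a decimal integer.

1292869897615240878

12605054653733990673 in 64-bit hexadecimal is 0xAEEE266C5232F111.
Stored little-endian, the bytes at ascending addresses are 11 F1 32 52 6C 26 EE AE.
Read back as big-endian, the last byte is least significant, giving 0x11F132526C26EEAE.
0x11F132526C26EEAE = 1292869897615240878.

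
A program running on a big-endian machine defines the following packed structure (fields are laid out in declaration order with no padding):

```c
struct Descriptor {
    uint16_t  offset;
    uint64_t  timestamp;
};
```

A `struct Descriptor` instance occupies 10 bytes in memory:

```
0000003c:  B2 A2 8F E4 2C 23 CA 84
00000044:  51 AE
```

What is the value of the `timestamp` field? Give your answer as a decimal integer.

10368460774346871214

`timestamp` follows `offset` (2 bytes), so it starts at byte offset 2 and occupies 8 bytes.
Bytes at offsets 2..9: 8F E4 2C 23 CA 84 51 AE.
Big-endian stores the most-significant byte at the lowest address.
The bytes are already most-significant first: 0x8FE42C23CA8451AE.
0x8FE42C23CA8451AE = 10368460774346871214.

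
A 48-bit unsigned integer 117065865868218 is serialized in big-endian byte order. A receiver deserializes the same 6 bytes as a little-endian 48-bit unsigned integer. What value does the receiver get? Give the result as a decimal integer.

117065865868218 in 48-bit hexadecimal is 0x6A788559B3BA.
Stored big-endian, the bytes at ascending addresses are 6A 78 85 59 B3 BA.
Read back as little-endian, the first byte is least significant, giving 0xBAB35985786A.
0xBAB35985786A = 205279463831658.

205279463831658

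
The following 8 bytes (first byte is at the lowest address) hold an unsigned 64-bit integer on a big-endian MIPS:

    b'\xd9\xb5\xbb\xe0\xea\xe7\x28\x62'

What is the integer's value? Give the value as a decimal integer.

15687651451703076962

In big-endian order the high byte comes first in memory.
The bytes are already most-significant first: 0xD9B5BBE0EAE72862.
0xD9B5BBE0EAE72862 = 15687651451703076962.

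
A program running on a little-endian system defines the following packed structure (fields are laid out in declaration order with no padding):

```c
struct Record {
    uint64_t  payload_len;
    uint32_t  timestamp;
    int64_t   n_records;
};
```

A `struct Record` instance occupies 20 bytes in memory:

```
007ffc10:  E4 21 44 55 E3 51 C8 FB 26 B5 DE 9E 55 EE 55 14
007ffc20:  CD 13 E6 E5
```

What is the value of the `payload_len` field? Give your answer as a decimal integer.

18142841135691997668

`payload_len` is the first field, at byte offset 0, occupying 8 bytes.
Bytes at offsets 0..7: E4 21 44 55 E3 51 C8 FB.
Little-endian stores the least-significant byte at the lowest address.
Reassemble most-significant byte first: FB C8 51 E3 55 44 21 E4 → 0xFBC851E3554421E4.
0xFBC851E3554421E4 = 18142841135691997668.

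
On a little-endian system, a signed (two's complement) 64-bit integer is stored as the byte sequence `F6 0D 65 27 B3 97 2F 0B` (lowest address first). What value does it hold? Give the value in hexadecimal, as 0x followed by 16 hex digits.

0x0B2F97B327650DF6

Little-endian: lowest address holds the least-significant byte.
Reassemble most-significant byte first: 0B 2F 97 B3 27 65 0D F6 → 0x0B2F97B327650DF6.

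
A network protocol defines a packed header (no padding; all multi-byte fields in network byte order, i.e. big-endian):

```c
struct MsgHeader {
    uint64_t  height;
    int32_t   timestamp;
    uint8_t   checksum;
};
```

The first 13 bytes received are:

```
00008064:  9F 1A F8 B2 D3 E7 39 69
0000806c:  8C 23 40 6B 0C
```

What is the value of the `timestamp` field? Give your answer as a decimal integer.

-1943846805

`timestamp` follows `height` (8 bytes), so it starts at byte offset 8 and occupies 4 bytes.
Bytes at offsets 8..11: 8C 23 40 6B.
Big-endian: lowest address holds the most-significant byte.
The bytes are already most-significant first: 0x8C23406B.
Top bit is set, so as a signed 32-bit value this is 0x8C23406B − 2^32 = -1943846805.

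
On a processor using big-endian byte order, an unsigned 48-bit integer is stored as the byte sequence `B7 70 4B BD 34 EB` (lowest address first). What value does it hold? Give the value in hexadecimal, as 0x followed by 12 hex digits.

0xB7704BBD34EB

Big-endian stores the most-significant byte at the lowest address.
The bytes are already most-significant first: 0xB7704BBD34EB.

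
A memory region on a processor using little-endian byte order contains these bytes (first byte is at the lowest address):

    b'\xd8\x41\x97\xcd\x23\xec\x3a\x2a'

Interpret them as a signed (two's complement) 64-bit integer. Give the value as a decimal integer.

3043004136759443928

In little-endian order the low byte comes first in memory.
Reassemble most-significant byte first: 2A 3A EC 23 CD 97 41 D8 → 0x2A3AEC23CD9741D8.
0x2A3AEC23CD9741D8 = 3043004136759443928.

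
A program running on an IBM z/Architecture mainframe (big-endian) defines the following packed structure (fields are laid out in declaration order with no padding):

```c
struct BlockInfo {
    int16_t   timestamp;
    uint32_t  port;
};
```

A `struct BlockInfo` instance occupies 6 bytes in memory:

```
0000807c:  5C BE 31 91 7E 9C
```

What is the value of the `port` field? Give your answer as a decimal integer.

831618716

`port` follows `timestamp` (2 bytes), so it starts at byte offset 2 and occupies 4 bytes.
Bytes at offsets 2..5: 31 91 7E 9C.
Big-endian stores the most-significant byte at the lowest address.
The bytes are already most-significant first: 0x31917E9C.
0x31917E9C = 831618716.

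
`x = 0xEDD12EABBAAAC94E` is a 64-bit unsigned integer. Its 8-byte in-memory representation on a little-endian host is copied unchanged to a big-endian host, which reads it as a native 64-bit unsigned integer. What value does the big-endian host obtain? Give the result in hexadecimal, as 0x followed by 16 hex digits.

0x4EC9AABAAB2ED1ED

Stored little-endian, the bytes at ascending addresses are 4E C9 AA BA AB 2E D1 ED.
Read back as big-endian, the last byte is least significant, giving 0x4EC9AABAAB2ED1ED.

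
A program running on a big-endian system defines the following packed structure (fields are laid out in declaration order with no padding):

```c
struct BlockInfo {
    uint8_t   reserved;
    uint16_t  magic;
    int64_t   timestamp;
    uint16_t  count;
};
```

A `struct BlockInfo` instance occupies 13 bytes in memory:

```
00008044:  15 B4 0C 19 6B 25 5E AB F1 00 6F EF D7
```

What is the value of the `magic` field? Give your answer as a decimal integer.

46092

`magic` follows `reserved` (1 byte), so it starts at byte offset 1 and occupies 2 bytes.
Bytes at offsets 1..2: B4 0C.
Big-endian: lowest address holds the most-significant byte.
The bytes are already most-significant first: 0xB40C.
0xB40C = 46092.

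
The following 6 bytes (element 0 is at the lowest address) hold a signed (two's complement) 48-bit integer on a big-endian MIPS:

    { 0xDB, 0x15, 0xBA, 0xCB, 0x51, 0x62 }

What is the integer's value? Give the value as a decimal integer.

-40588602027678

In big-endian order the high byte comes first in memory.
The bytes are already most-significant first: 0xDB15BACB5162.
Top bit is set, so as a signed 48-bit value this is 0xDB15BACB5162 − 2^48 = -40588602027678.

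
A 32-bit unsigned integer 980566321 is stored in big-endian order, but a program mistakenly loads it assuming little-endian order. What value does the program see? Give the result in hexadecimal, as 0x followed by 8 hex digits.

980566321 in 32-bit hexadecimal is 0x3A724131.
Stored big-endian, the bytes at ascending addresses are 3A 72 41 31.
Read back as little-endian, the first byte is least significant, giving 0x3141723A.

0x3141723A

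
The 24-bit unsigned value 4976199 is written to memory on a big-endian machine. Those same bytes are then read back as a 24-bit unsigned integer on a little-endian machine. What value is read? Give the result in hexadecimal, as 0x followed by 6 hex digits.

0x47EE4B

4976199 in 24-bit hexadecimal is 0x4BEE47.
Stored big-endian, the bytes at ascending addresses are 4B EE 47.
Read back as little-endian, the first byte is least significant, giving 0x47EE4B.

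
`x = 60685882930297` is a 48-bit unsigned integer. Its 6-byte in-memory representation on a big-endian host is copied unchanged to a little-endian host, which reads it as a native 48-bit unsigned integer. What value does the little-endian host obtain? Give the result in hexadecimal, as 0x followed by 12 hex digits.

0x79B47E883137

60685882930297 in 48-bit hexadecimal is 0x3731887EB479.
Stored big-endian, the bytes at ascending addresses are 37 31 88 7E B4 79.
Read back as little-endian, the first byte is least significant, giving 0x79B47E883137.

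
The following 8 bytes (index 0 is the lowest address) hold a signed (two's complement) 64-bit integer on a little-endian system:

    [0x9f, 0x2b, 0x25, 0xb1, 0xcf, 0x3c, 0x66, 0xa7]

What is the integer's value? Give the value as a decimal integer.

Little-endian: lowest address holds the least-significant byte.
Reassemble most-significant byte first: A7 66 3C CF B1 25 2B 9F → 0xA7663CCFB1252B9F.
Top bit is set, so as a signed 64-bit value this is 0xA7663CCFB1252B9F − 2^64 = -6384348559023199329.

-6384348559023199329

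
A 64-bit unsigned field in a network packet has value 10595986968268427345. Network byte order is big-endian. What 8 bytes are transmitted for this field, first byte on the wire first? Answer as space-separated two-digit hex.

93 0C 82 01 F8 4E D0 51

10595986968268427345 in hexadecimal, padded to 64 bits, is 0x930C8201F84ED051.
Split into bytes (most-significant first): 93 0C 82 01 F8 4E D0 51.
In big-endian order the high byte comes first in memory.
So the memory order matches the most-significant-first order: 93 0C 82 01 F8 4E D0 51.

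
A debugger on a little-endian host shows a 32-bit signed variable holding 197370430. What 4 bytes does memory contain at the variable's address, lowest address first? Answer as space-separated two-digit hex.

197370430 in hexadecimal, padded to 32 bits, is 0x0BC3A23E.
Split into bytes (most-significant first): 0B C3 A2 3E.
Little-endian: lowest address holds the least-significant byte.
So at ascending addresses the bytes are 3E A2 C3 0B.

3E A2 C3 0B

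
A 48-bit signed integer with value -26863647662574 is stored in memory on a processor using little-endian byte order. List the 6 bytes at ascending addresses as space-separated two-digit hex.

12 DE D2 51 91 E7

Two's complement of -26863647662574 in 48 bits: 26863647662574 = 0x186EAE2D21EE; invert → 0xE79151D2DE11; add 1 → 0xE79151D2DE12.
Split into bytes (most-significant first): E7 91 51 D2 DE 12.
In little-endian order the low byte comes first in memory.
So at ascending addresses the bytes are 12 DE D2 51 91 E7.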